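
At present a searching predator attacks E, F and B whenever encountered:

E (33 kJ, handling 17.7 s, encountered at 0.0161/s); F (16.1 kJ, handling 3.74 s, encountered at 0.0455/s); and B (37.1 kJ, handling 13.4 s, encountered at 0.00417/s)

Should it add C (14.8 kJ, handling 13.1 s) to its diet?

Yes

Intake rate on the current diet: R = (0.0161×33 + 0.0455×16.1 + 0.00417×37.1) / (1 + 0.0161×17.7 + 0.0455×3.74 + 0.00417×13.4) = 1.419/1.511 = 0.9388 kJ/s.
C: E/h = 14.8/13.1 = 1.13 kJ/s.
1.13 > 0.9388, so adding C raises the average — include it.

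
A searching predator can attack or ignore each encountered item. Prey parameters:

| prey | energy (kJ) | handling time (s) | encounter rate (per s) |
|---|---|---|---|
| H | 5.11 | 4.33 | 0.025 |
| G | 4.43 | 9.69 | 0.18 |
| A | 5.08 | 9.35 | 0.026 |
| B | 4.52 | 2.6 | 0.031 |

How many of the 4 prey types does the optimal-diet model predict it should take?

4

Profitabilities (E/h, kJ/s): B 1.74, H 1.18, A 0.543, G 0.457. Add prey in this order while the next type's profitability exceeds the intake rate on those already taken.
Rate on top 1: 0.1297. H: 1.18 > 0.1297 → include.
Rate on top 2: 0.2253. A: 0.543 > 0.2253 → include.
Rate on top 3: 0.2793. G: 0.457 > 0.2793 → include.
Optimal diet: B, H, A, G — 4 of 4 types.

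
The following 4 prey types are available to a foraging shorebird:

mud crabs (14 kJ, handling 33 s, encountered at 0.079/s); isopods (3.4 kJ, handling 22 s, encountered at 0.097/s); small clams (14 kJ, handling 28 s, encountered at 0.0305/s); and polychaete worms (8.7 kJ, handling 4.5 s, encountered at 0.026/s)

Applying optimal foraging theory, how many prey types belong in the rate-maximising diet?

3

Profitabilities (E/h, kJ/s): polychaete worms 1.93, small clams 0.5, mud crabs 0.424, isopods 0.155. Add prey in this order while the next type's profitability exceeds the intake rate on those already taken.
Rate on top 1: 0.2025. small clams: 0.5 > 0.2025 → include.
Rate on top 2: 0.3314. mud crabs: 0.424 > 0.3314 → include.
Rate on top 3: 0.3843. isopods: 0.155 < 0.3843 → exclude; stop.
Optimal diet: polychaete worms, small clams, mud crabs — 3 of 4 types.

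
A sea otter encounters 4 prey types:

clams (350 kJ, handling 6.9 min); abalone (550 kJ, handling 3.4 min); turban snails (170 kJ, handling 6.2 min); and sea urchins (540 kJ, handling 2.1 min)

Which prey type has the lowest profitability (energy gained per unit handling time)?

turban snails

Profitability E/h (kJ/min): clams = 350/6.9 = 50.7, abalone = 550/3.4 = 162, turban snails = 170/6.2 = 27.4, sea urchins = 540/2.1 = 257.
Ranked: sea urchins > abalone > clams > turban snails.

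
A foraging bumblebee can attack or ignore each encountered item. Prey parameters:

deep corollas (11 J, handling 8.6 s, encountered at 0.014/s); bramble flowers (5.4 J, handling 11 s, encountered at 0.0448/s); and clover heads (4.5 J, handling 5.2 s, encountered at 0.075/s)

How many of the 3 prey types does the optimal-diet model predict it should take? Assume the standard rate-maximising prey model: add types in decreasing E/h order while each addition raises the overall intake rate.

3

Rank by E/h (J/s): deep corollas 1.28, clover heads 0.865, bramble flowers 0.491. Include each in turn until the next type's E/h falls below the running intake rate.
Rate on top 1: 0.1375. clover heads: 0.865 > 0.1375 → include.
Rate on top 2: 0.3254. bramble flowers: 0.491 > 0.3254 → include.
Optimal diet: deep corollas, clover heads, bramble flowers — 3 of 3 types.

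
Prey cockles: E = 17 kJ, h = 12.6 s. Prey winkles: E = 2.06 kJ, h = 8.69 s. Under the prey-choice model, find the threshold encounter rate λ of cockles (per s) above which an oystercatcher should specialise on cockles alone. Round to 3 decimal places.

At the threshold, the rate on cockles alone equals the profitability of winkles: λ·17/(1 + λ·12.6) = 2.06/8.69 = 0.2371.
Rearranging, λ(17 − 0.2371×12.6) = 0.2371, so λ = 0.2371/14.01 = 0.01692 per s.

0.017 per s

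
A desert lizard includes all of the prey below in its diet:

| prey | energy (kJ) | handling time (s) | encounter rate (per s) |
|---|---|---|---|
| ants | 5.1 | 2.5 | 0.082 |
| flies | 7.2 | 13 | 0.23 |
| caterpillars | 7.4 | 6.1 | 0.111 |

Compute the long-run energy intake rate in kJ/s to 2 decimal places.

0.59 kJ/s

R = Σλ_iE_i / (1 + Σλ_ih_i)
Numerator: 0.082×5.1 + 0.23×7.2 + 0.111×7.4 = 2.896
Denominator: 1 + 0.082×2.5 + 0.23×13 + 0.111×6.1 = 4.872
R = 2.896/4.872 = 0.5943 kJ/s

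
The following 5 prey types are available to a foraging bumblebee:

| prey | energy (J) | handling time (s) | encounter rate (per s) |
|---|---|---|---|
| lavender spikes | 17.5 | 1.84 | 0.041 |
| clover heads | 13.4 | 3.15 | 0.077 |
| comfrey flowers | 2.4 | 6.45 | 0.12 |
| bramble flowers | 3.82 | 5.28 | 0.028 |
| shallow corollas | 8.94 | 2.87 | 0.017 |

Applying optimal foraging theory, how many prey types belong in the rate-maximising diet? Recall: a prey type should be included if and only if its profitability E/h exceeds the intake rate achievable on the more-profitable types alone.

Profitabilities (E/h, J/s): lavender spikes 9.51, clover heads 4.25, shallow corollas 3.11, bramble flowers 0.723, comfrey flowers 0.372. Add prey in this order while the next type's profitability exceeds the intake rate on those already taken.
Rate on top 1: 0.6672. clover heads: 4.25 > 0.6672 → include.
Rate on top 2: 1.327. shallow corollas: 3.11 > 1.327 → include.
Rate on top 3: 1.391. bramble flowers: 0.723 < 1.391 → exclude; stop.
Optimal diet: lavender spikes, clover heads, shallow corollas — 3 of 5 types.

3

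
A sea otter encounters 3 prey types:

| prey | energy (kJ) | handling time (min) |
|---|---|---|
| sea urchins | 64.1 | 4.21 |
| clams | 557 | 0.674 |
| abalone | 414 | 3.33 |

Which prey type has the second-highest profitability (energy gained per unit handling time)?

abalone

Profitability E/h (kJ/min): sea urchins = 64.1/4.21 = 15.2, clams = 557/0.674 = 826, abalone = 414/3.33 = 124.
Ranked: clams > abalone > sea urchins.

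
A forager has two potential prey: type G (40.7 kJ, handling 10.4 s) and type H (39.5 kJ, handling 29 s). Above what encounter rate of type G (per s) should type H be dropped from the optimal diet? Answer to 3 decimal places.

0.051 per s

The zero-one rule: include type H iff E₂/h₂ > λE₁/(1+λh₁). Equality gives the switch point.
λE₁h₂ = E₂ + λE₂h₁ ⇒ λ = E₂/(E₁h₂ − E₂h₁) = 39.5/(1180 − 410.8) = 0.05133 per s.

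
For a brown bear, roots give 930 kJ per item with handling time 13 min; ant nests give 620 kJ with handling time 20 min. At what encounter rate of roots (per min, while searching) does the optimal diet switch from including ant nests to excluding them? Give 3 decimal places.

Drop ant nests once their profitability E₂/h₂ falls below the rate achievable on roots alone: E₂/h₂ = λE₁/(1 + λh₁).
Solve for λ: λE₁h₂ = E₂(1 + λh₁) → λ(E₁h₂ − E₂h₁) = E₂ → λ = E₂/(E₁h₂ − E₂h₁).
λ = 620/(930×20 − 620×13) = 620/1.054e+04 = 0.05882 per min.

0.059 per min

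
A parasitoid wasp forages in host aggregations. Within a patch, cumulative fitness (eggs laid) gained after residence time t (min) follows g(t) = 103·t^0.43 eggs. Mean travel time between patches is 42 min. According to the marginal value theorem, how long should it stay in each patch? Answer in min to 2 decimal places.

Maximise g(t)/(T+t): set derivative to zero → g'(t)(T+t) = g(t).
g'(t) = 0.43·103·t^-0.57. Setting 0.43·103·t^-0.57 = 103·t^0.43/(42+t) gives 0.43(42+t) = t, so 0.57·t = 0.43×42.
t* = 0.43×42/0.57 = 31.68 min.

31.68 min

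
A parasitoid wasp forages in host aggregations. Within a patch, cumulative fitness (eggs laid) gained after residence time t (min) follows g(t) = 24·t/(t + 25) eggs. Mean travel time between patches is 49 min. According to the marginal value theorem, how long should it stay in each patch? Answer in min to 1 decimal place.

35.0 min

Maximise g(t)/(T+t): set derivative to zero → g'(t)(T+t) = g(t).
g'(t) = 24·25/(t + 25)². Setting 24·25/(t+25)² = 24t/[(t+25)(49+t)] gives 25(49+t) = t(t+25), so t² = 25×49 = 1225.
t* = √1225 = 35 min.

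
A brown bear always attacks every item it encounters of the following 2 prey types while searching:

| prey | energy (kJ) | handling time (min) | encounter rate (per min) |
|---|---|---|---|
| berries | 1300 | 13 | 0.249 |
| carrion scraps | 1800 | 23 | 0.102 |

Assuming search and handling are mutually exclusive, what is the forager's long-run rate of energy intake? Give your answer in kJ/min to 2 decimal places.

77.06 kJ/min

R = Σλ_iE_i / (1 + Σλ_ih_i)
Numerator: 0.249×1300 + 0.102×1800 = 507.3
Denominator: 1 + 0.249×13 + 0.102×23 = 6.583
R = 507.3/6.583 = 77.06 kJ/min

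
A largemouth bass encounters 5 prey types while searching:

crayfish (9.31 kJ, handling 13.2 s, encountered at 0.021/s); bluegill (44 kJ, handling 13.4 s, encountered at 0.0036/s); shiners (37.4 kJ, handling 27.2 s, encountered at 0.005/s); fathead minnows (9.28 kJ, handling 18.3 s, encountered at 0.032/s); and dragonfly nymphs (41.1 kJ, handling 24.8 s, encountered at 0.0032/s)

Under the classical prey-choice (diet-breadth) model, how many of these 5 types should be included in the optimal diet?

Profitabilities (E/h, kJ/s): bluegill 3.28, dragonfly nymphs 1.66, shiners 1.38, crayfish 0.705, fathead minnows 0.507. Add prey in this order while the next type's profitability exceeds the intake rate on those already taken.
Rate on top 1: 0.1511. dragonfly nymphs: 1.66 > 0.1511 → include.
Rate on top 2: 0.2571. shiners: 1.38 > 0.2571 → include.
Rate on top 3: 0.3774. crayfish: 0.705 > 0.3774 → include.
Rate on top 4: 0.4364. fathead minnows: 0.507 > 0.4364 → include.
Optimal diet: bluegill, dragonfly nymphs, shiners, crayfish, fathead minnows — 5 of 5 types.

5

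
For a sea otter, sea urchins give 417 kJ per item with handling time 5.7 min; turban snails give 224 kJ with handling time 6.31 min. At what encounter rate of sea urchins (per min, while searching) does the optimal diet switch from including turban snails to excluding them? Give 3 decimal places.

The zero-one rule: include turban snails iff E₂/h₂ > λE₁/(1+λh₁). Equality gives the switch point.
λE₁h₂ = E₂ + λE₂h₁ ⇒ λ = E₂/(E₁h₂ − E₂h₁) = 224/(2631 − 1277) = 0.1654 per min.

0.165 per min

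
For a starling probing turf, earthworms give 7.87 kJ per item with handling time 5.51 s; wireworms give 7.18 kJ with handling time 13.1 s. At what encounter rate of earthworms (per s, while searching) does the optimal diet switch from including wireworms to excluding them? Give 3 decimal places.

Drop wireworms once their profitability E₂/h₂ falls below the rate achievable on earthworms alone: E₂/h₂ = λE₁/(1 + λh₁).
Solve for λ: λE₁h₂ = E₂(1 + λh₁) → λ(E₁h₂ − E₂h₁) = E₂ → λ = E₂/(E₁h₂ − E₂h₁).
λ = 7.18/(7.87×13.1 − 7.18×5.51) = 7.18/63.54 = 0.113 per s.

0.113 per s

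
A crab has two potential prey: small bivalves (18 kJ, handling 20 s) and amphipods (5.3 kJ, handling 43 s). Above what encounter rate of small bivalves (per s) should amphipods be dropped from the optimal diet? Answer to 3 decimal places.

0.008 per s

The zero-one rule: include amphipods iff E₂/h₂ > λE₁/(1+λh₁). Equality gives the switch point.
λE₁h₂ = E₂ + λE₂h₁ ⇒ λ = E₂/(E₁h₂ − E₂h₁) = 5.3/(774 − 106) = 0.007934 per s.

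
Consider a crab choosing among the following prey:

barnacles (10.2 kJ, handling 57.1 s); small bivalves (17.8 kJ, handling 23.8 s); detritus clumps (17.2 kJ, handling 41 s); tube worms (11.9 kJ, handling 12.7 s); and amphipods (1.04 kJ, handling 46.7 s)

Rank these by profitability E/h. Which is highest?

In descending order of E/h:
tube worms: 11.9/12.7 = 0.937 kJ/s
small bivalves: 17.8/23.8 = 0.748 kJ/s
detritus clumps: 17.2/41 = 0.42 kJ/s
barnacles: 10.2/57.1 = 0.179 kJ/s
amphipods: 1.04/46.7 = 0.0223 kJ/s

tube worms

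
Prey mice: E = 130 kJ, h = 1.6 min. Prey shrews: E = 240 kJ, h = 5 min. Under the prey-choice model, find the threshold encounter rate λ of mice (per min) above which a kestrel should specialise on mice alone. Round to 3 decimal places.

0.902 per min

The zero-one rule: include shrews iff E₂/h₂ > λE₁/(1+λh₁). Equality gives the switch point.
λE₁h₂ = E₂ + λE₂h₁ ⇒ λ = E₂/(E₁h₂ − E₂h₁) = 240/(650 − 384) = 0.9023 per min.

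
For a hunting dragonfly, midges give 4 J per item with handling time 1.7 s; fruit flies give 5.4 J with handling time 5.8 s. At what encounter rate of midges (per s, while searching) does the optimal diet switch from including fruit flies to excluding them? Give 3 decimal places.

Drop fruit flies once their profitability E₂/h₂ falls below the rate achievable on midges alone: E₂/h₂ = λE₁/(1 + λh₁).
Solve for λ: λE₁h₂ = E₂(1 + λh₁) → λ(E₁h₂ − E₂h₁) = E₂ → λ = E₂/(E₁h₂ − E₂h₁).
λ = 5.4/(4×5.8 − 5.4×1.7) = 5.4/14.02 = 0.3852 per s.

0.385 per s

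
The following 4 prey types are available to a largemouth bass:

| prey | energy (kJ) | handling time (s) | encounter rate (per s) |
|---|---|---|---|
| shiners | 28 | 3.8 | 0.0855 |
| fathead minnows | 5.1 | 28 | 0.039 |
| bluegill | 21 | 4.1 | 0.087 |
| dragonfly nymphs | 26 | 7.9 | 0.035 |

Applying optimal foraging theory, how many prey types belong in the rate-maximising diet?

E/h in descending order: shiners 7.37, bluegill 5.12, dragonfly nymphs 3.29, fathead minnows 0.182 kJ/s. The optimal diet is the largest prefix of this list for which every included type satisfies E_i/h_i > R on the types above it.
Rate on top 1: 1.807. bluegill: 5.12 > 1.807 → include.
Rate on top 2: 2.51. dragonfly nymphs: 3.29 > 2.51 → include.
Rate on top 3: 2.62. fathead minnows: 0.182 < 2.62 → exclude; stop.
Optimal diet: shiners, bluegill, dragonfly nymphs — 3 of 4 types.

3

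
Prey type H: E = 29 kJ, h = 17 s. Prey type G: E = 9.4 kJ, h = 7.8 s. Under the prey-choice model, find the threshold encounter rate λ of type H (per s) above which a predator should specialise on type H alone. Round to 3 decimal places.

Drop type G once their profitability E₂/h₂ falls below the rate achievable on type H alone: E₂/h₂ = λE₁/(1 + λh₁).
Solve for λ: λE₁h₂ = E₂(1 + λh₁) → λ(E₁h₂ − E₂h₁) = E₂ → λ = E₂/(E₁h₂ − E₂h₁).
λ = 9.4/(29×7.8 − 9.4×17) = 9.4/66.4 = 0.1416 per s.

0.142 per s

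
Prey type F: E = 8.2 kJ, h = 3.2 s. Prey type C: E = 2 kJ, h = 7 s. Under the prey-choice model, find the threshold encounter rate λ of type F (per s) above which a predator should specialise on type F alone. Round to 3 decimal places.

The zero-one rule: include type C iff E₂/h₂ > λE₁/(1+λh₁). Equality gives the switch point.
λE₁h₂ = E₂ + λE₂h₁ ⇒ λ = E₂/(E₁h₂ − E₂h₁) = 2/(57.4 − 6.4) = 0.03922 per s.

0.039 per s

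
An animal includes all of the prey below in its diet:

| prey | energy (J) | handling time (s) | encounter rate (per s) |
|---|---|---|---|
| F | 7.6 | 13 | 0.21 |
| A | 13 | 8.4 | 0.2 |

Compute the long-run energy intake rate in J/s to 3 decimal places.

Energy encountered per unit search time: 0.21×7.6 + 0.2×13 = 4.196 J/s.
Handling time per unit search time: 0.21×13 + 0.2×8.4 = 4.41.
Rate = 4.196/(1 + 4.41) = 0.7756 J/s.

0.776 J/s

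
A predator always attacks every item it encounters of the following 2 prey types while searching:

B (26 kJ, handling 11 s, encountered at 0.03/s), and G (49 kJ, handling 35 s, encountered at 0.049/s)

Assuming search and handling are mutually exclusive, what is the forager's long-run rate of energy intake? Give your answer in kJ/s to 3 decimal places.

1.045 kJ/s

R = Σλ_iE_i / (1 + Σλ_ih_i)
Numerator: 0.03×26 + 0.049×49 = 3.181
Denominator: 1 + 0.03×11 + 0.049×35 = 3.045
R = 3.181/3.045 = 1.045 kJ/s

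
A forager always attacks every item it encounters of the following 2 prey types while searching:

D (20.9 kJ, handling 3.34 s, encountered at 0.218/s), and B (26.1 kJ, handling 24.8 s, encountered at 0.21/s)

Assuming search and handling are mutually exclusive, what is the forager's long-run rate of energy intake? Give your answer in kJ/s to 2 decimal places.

R = (0.218×20.9 + 0.21×26.1) / (1 + 0.218×3.34 + 0.21×24.8) = 10.04/6.936 = 1.447 kJ/s.

1.45 kJ/s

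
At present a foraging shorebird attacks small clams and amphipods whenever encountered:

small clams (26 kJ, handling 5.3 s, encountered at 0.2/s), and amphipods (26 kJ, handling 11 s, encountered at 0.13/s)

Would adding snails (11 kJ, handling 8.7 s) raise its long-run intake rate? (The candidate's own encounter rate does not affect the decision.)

No

On small clams and amphipods alone, R = ΣλE/(1+Σλh) = 8.58/3.49 = 2.458 kJ/s.
snails: E/h = 11/8.7 = 1.264 kJ/s.
1.264 < 2.458, so adding snails would lower the average — exclude it.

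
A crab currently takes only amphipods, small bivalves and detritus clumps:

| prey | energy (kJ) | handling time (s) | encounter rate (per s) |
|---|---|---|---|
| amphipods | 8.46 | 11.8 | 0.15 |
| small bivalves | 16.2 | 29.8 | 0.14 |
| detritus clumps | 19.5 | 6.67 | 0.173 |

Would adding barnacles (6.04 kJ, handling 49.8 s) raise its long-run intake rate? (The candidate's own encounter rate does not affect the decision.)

On amphipods, small bivalves and detritus clumps alone, R = ΣλE/(1+Σλh) = 6.911/8.096 = 0.8536 kJ/s.
Profitability of barnacles: 6.04/49.8 = 0.1213 kJ/s.
Since 0.1213 < R, time spent handling barnacles is better spent searching.

No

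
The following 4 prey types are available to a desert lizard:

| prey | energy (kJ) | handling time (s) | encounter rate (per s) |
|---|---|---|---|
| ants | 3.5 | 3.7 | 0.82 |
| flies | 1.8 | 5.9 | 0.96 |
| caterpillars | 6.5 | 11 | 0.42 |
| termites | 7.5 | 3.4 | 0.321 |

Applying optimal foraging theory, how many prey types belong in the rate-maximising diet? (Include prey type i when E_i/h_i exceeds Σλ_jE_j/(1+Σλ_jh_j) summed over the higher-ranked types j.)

1

Rank by E/h (kJ/s): termites 2.21, ants 0.946, caterpillars 0.591, flies 0.305. Include each in turn until the next type's E/h falls below the running intake rate.
Rate on top 1: 1.151. ants: 0.946 < 1.151 → exclude; stop.
Optimal diet: termites — 1 of 4 types.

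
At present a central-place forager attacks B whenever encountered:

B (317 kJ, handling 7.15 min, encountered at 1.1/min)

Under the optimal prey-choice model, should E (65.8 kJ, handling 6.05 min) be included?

No

Current rate: (1.1×317)/(1 + 1.1×7.15) = 39.33 kJ/min.
Profitability of E: 65.8/6.05 = 10.88 kJ/min.
10.88 < 39.33, so adding E would lower the average — exclude it.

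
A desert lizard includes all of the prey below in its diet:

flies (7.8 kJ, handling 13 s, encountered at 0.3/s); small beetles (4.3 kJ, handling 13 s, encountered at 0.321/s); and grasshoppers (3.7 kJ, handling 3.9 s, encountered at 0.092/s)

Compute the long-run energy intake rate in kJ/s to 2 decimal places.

R = Σλ_iE_i / (1 + Σλ_ih_i)
Numerator: 0.3×7.8 + 0.321×4.3 + 0.092×3.7 = 4.061
Denominator: 1 + 0.3×13 + 0.321×13 + 0.092×3.9 = 9.432
R = 4.061/9.432 = 0.4305 kJ/s

0.43 kJ/s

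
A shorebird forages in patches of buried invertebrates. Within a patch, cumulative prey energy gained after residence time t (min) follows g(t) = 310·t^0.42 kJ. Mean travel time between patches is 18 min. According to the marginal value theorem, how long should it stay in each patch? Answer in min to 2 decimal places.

13.03 min

Optimal t* satisfies g'(t*) = g(t*)/(T + t*).
g'(t) = 0.42·310·t^-0.58. Setting 0.42·310·t^-0.58 = 310·t^0.42/(18+t) gives 0.42(18+t) = t, so 0.58·t = 0.42×18.
t* = 0.42×18/0.58 = 13.03 min.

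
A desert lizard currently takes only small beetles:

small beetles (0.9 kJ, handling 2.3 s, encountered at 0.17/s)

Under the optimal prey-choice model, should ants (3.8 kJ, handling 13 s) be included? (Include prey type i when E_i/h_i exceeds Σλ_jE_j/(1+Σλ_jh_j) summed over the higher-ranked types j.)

Yes

Current rate: (0.17×0.9)/(1 + 0.17×2.3) = 0.11 kJ/s.
Profitability of ants: 3.8/13 = 0.2923 kJ/s.
0.2923 > 0.11, so adding ants raises the average — include it.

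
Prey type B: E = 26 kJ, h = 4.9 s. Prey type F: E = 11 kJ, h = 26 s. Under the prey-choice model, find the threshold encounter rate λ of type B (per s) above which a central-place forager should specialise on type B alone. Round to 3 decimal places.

The zero-one rule: include type F iff E₂/h₂ > λE₁/(1+λh₁). Equality gives the switch point.
λE₁h₂ = E₂ + λE₂h₁ ⇒ λ = E₂/(E₁h₂ − E₂h₁) = 11/(676 − 53.9) = 0.01768 per s.

0.018 per s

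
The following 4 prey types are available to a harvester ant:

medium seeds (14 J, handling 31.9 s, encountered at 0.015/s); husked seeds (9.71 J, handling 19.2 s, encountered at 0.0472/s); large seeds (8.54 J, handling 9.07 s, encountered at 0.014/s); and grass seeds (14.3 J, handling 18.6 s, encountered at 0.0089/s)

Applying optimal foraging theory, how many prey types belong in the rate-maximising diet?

4

Rank by E/h (J/s): large seeds 0.942, grass seeds 0.769, husked seeds 0.506, medium seeds 0.439. Include each in turn until the next type's E/h falls below the running intake rate.
Rate on top 1: 0.1061. grass seeds: 0.769 > 0.1061 → include.
Rate on top 2: 0.191. husked seeds: 0.506 > 0.191 → include.
Rate on top 3: 0.3207. medium seeds: 0.439 > 0.3207 → include.
Optimal diet: large seeds, grass seeds, husked seeds, medium seeds — 4 of 4 types.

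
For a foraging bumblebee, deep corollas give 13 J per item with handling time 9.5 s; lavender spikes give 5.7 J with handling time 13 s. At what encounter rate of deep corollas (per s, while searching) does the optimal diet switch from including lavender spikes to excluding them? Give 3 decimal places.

0.050 per s

Drop lavender spikes once their profitability E₂/h₂ falls below the rate achievable on deep corollas alone: E₂/h₂ = λE₁/(1 + λh₁).
Solve for λ: λE₁h₂ = E₂(1 + λh₁) → λ(E₁h₂ − E₂h₁) = E₂ → λ = E₂/(E₁h₂ − E₂h₁).
λ = 5.7/(13×13 − 5.7×9.5) = 5.7/114.8 = 0.04963 per s.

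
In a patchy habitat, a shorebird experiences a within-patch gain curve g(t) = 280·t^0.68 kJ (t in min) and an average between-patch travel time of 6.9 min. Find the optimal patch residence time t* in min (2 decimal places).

By the marginal value theorem, leave when the instantaneous gain rate g'(t) equals the habitat-wide average g(t)/(T + t).
g'(t) = 0.68·280·t^-0.32. Setting 0.68·280·t^-0.32 = 280·t^0.68/(6.9+t) gives 0.68(6.9+t) = t, so 0.32·t = 0.68×6.9.
t* = 0.68×6.9/0.32 = 14.66 min.

14.66 min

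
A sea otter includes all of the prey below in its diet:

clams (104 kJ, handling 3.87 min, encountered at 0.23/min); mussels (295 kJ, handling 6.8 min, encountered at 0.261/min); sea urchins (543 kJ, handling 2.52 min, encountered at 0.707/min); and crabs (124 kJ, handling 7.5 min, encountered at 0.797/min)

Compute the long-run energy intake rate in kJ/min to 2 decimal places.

51.09 kJ/min

Energy encountered per unit search time: 0.23×104 + 0.261×295 + 0.707×543 + 0.797×124 = 583.6 kJ/min.
Handling time per unit search time: 0.23×3.87 + 0.261×6.8 + 0.707×2.52 + 0.797×7.5 = 10.42.
Rate = 583.6/(1 + 10.42) = 51.09 kJ/min.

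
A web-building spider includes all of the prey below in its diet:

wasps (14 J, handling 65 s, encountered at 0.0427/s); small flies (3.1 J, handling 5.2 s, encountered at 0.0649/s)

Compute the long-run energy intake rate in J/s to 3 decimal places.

0.194 J/s

Energy encountered per unit search time: 0.0427×14 + 0.0649×3.1 = 0.799 J/s.
Handling time per unit search time: 0.0427×65 + 0.0649×5.2 = 3.113.
Rate = 0.799/(1 + 3.113) = 0.1943 J/s.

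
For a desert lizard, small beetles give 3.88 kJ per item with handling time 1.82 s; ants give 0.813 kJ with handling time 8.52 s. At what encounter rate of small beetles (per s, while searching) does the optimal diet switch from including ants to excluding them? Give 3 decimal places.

0.026 per s

Drop ants once their profitability E₂/h₂ falls below the rate achievable on small beetles alone: E₂/h₂ = λE₁/(1 + λh₁).
Solve for λ: λE₁h₂ = E₂(1 + λh₁) → λ(E₁h₂ − E₂h₁) = E₂ → λ = E₂/(E₁h₂ − E₂h₁).
λ = 0.813/(3.88×8.52 − 0.813×1.82) = 0.813/31.58 = 0.02575 per s.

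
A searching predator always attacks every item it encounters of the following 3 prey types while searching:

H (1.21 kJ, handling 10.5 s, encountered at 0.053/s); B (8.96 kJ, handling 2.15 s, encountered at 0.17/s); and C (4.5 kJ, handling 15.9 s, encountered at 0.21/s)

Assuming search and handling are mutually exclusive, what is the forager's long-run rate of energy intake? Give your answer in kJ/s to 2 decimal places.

0.48 kJ/s

R = Σλ_iE_i / (1 + Σλ_ih_i)
Numerator: 0.053×1.21 + 0.17×8.96 + 0.21×4.5 = 2.532
Denominator: 1 + 0.053×10.5 + 0.17×2.15 + 0.21×15.9 = 5.261
R = 2.532/5.261 = 0.4813 kJ/s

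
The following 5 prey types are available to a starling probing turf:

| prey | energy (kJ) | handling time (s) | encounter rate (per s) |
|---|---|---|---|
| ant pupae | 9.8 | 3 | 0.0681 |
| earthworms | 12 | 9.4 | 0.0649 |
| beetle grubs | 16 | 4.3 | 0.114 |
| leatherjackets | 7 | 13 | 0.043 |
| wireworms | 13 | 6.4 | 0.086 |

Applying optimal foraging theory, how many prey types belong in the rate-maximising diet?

3

E/h in descending order: beetle grubs 3.72, ant pupae 3.27, wireworms 2.03, earthworms 1.28, leatherjackets 0.538 kJ/s. The optimal diet is the largest prefix of this list for which every included type satisfies E_i/h_i > R on the types above it.
Rate on top 1: 1.224. ant pupae: 3.27 > 1.224 → include.
Rate on top 2: 1.47. wireworms: 2.03 > 1.47 → include.
Rate on top 3: 1.608. earthworms: 1.28 < 1.608 → exclude; stop.
Optimal diet: beetle grubs, ant pupae, wireworms — 3 of 5 types.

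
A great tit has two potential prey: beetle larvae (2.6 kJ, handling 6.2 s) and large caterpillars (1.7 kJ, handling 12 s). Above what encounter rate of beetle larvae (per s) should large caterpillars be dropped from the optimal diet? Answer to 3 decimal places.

The zero-one rule: include large caterpillars iff E₂/h₂ > λE₁/(1+λh₁). Equality gives the switch point.
λE₁h₂ = E₂ + λE₂h₁ ⇒ λ = E₂/(E₁h₂ − E₂h₁) = 1.7/(31.2 − 10.54) = 0.08228 per s.

0.082 per s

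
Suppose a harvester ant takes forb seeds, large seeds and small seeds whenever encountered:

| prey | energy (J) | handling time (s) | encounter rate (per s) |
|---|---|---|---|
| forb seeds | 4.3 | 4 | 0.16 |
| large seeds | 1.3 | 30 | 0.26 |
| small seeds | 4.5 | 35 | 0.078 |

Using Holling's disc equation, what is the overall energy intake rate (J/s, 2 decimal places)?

R = (0.16×4.3 + 0.26×1.3 + 0.078×4.5) / (1 + 0.16×4 + 0.26×30 + 0.078×35) = 1.377/12.17 = 0.1131 J/s.

0.11 J/s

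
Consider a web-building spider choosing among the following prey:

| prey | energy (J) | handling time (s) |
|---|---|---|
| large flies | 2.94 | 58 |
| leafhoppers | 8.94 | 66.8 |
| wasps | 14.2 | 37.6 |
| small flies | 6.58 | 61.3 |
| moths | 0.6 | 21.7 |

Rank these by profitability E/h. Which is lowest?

moths

Profitability E/h (J/s): large flies = 2.94/58 = 0.0507, leafhoppers = 8.94/66.8 = 0.134, wasps = 14.2/37.6 = 0.378, small flies = 6.58/61.3 = 0.107, moths = 0.6/21.7 = 0.0276.
Ranked: wasps > leafhoppers > small flies > large flies > moths.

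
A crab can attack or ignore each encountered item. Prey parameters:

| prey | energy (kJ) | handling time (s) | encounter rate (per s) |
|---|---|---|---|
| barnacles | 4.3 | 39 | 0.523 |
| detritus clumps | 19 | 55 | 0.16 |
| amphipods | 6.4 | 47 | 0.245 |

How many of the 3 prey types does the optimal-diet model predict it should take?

1

E/h in descending order: detritus clumps 0.345, amphipods 0.136, barnacles 0.11 kJ/s. The optimal diet is the largest prefix of this list for which every included type satisfies E_i/h_i > R on the types above it.
Rate on top 1: 0.3102. amphipods: 0.136 < 0.3102 → exclude; stop.
Optimal diet: detritus clumps — 1 of 3 types.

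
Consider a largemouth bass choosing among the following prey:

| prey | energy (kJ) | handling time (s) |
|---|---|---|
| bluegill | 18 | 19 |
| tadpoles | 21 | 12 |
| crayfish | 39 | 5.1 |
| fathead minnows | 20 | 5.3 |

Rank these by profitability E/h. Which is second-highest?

fathead minnows

Profitability E/h (kJ/s): bluegill = 18/19 = 0.947, tadpoles = 21/12 = 1.75, crayfish = 39/5.1 = 7.65, fathead minnows = 20/5.3 = 3.77.
Ranked: crayfish > fathead minnows > tadpoles > bluegill.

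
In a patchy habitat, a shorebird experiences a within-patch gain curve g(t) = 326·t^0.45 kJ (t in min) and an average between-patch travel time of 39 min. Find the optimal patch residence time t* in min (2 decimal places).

Optimal t* satisfies g'(t*) = g(t*)/(T + t*).
g'(t) = 0.45·326·t^-0.55. Setting 0.45·326·t^-0.55 = 326·t^0.45/(39+t) gives 0.45(39+t) = t, so 0.55·t = 0.45×39.
t* = 0.45×39/0.55 = 31.91 min.

31.91 min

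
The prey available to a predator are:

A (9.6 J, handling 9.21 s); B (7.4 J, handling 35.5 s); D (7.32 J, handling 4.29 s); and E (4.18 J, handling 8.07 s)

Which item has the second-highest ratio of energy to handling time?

In descending order of E/h:
D: 7.32/4.29 = 1.71 J/s
A: 9.6/9.21 = 1.04 J/s
E: 4.18/8.07 = 0.518 J/s
B: 7.4/35.5 = 0.208 J/s

A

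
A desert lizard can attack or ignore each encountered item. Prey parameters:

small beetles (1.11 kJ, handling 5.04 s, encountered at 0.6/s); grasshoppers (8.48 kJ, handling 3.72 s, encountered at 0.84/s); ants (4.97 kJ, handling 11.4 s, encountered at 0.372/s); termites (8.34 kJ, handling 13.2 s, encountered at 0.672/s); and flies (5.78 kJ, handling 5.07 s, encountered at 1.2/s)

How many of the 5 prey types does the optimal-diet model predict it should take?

1

Rank by E/h (kJ/s): grasshoppers 2.28, flies 1.14, termites 0.632, ants 0.436, small beetles 0.22. Include each in turn until the next type's E/h falls below the running intake rate.
Rate on top 1: 1.727. flies: 1.14 < 1.727 → exclude; stop.
Optimal diet: grasshoppers — 1 of 5 types.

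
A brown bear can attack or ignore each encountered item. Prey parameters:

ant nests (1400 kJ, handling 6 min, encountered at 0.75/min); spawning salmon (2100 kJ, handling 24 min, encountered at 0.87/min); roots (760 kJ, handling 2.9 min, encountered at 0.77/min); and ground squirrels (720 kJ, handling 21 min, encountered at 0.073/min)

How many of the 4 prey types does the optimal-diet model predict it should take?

2

Profitabilities (E/h, kJ/min): roots 262, ant nests 233, spawning salmon 87.5, ground squirrels 34.3. Add prey in this order while the next type's profitability exceeds the intake rate on those already taken.
Rate on top 1: 181. ant nests: 233 > 181 → include.
Rate on top 2: 211.5. spawning salmon: 87.5 < 211.5 → exclude; stop.
Optimal diet: roots, ant nests — 2 of 4 types.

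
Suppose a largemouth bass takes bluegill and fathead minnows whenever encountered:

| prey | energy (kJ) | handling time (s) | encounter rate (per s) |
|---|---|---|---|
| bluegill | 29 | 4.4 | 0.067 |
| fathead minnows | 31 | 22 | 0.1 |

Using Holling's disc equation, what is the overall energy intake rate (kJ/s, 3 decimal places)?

1.443 kJ/s

Energy encountered per unit search time: 0.067×29 + 0.1×31 = 5.043 kJ/s.
Handling time per unit search time: 0.067×4.4 + 0.1×22 = 2.495.
Rate = 5.043/(1 + 2.495) = 1.443 kJ/s.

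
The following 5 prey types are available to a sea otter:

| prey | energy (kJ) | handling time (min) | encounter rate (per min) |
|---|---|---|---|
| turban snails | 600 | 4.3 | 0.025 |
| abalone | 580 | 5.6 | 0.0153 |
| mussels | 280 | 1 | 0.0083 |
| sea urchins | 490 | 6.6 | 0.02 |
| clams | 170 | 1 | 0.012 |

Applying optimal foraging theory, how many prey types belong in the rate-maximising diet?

E/h in descending order: mussels 280, clams 170, turban snails 140, abalone 104, sea urchins 74.2 kJ/min. The optimal diet is the largest prefix of this list for which every included type satisfies E_i/h_i > R on the types above it.
Rate on top 1: 2.305. clams: 170 > 2.305 → include.
Rate on top 2: 4.277. turban snails: 140 > 4.277 → include.
Rate on top 3: 17.17. abalone: 104 > 17.17 → include.
Rate on top 4: 23.27. sea urchins: 74.2 > 23.27 → include.
Optimal diet: mussels, clams, turban snails, abalone, sea urchins — 5 of 5 types.

5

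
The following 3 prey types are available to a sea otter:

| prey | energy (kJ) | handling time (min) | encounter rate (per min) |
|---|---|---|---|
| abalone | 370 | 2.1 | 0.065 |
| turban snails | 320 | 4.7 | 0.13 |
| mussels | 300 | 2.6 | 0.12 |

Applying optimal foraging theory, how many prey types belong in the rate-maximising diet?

3

Rank by E/h (kJ/min): abalone 176, mussels 115, turban snails 68.1. Include each in turn until the next type's E/h falls below the running intake rate.
Rate on top 1: 21.16. mussels: 115 > 21.16 → include.
Rate on top 2: 41.46. turban snails: 68.1 > 41.46 → include.
Optimal diet: abalone, mussels, turban snails — 3 of 3 types.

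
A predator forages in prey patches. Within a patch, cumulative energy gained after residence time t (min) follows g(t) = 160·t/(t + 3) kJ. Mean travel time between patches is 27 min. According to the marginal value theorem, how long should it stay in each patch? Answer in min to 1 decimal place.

Maximise g(t)/(T+t): set derivative to zero → g'(t)(T+t) = g(t).
g'(t) = 160·3/(t + 3)². Setting 160·3/(t+3)² = 160t/[(t+3)(27+t)] gives 3(27+t) = t(t+3), so t² = 3×27 = 81.
t* = √81 = 9 min.

9.0 min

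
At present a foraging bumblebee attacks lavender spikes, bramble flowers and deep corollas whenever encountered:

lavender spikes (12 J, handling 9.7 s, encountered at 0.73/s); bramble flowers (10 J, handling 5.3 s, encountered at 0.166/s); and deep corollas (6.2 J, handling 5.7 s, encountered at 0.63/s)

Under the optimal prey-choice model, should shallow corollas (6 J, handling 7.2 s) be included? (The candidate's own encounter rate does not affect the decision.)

No

Intake rate on the current diet: R = (0.73×12 + 0.166×10 + 0.63×6.2) / (1 + 0.73×9.7 + 0.166×5.3 + 0.63×5.7) = 14.33/12.55 = 1.141 J/s.
shallow corollas: E/h = 6/7.2 = 0.8333 J/s.
0.8333 < 1.141, so adding shallow corollas would lower the average — exclude it.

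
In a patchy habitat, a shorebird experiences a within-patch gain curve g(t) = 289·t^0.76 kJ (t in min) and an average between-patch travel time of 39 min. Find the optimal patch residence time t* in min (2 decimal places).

123.50 min

By the marginal value theorem, leave when the instantaneous gain rate g'(t) equals the habitat-wide average g(t)/(T + t).
g'(t) = 0.76·289·t^-0.24. Setting 0.76·289·t^-0.24 = 289·t^0.76/(39+t) gives 0.76(39+t) = t, so 0.24·t = 0.76×39.
t* = 0.76×39/0.24 = 123.5 min.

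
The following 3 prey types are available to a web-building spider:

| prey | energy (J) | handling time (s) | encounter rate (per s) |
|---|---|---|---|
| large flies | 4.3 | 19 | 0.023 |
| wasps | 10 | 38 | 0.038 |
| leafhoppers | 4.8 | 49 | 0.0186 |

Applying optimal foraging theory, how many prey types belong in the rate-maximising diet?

E/h in descending order: wasps 0.263, large flies 0.226, leafhoppers 0.098 J/s. The optimal diet is the largest prefix of this list for which every included type satisfies E_i/h_i > R on the types above it.
Rate on top 1: 0.1555. large flies: 0.226 > 0.1555 → include.
Rate on top 2: 0.1662. leafhoppers: 0.098 < 0.1662 → exclude; stop.
Optimal diet: wasps, large flies — 2 of 3 types.

2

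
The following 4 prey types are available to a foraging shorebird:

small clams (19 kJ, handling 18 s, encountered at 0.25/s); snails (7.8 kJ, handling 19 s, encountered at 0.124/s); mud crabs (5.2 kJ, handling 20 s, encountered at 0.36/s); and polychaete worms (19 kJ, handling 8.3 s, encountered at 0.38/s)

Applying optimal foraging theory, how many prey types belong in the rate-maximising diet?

Profitabilities (E/h, kJ/s): polychaete worms 2.29, small clams 1.06, snails 0.411, mud crabs 0.26. Add prey in this order while the next type's profitability exceeds the intake rate on those already taken.
Rate on top 1: 1.738. small clams: 1.06 < 1.738 → exclude; stop.
Optimal diet: polychaete worms — 1 of 4 types.

1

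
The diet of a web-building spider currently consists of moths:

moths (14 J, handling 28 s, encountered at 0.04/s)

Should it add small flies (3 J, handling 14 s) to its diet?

No

Intake rate on the current diet: R = (0.04×14) / (1 + 0.04×28) = 0.56/2.12 = 0.2642 J/s.
Profitability of small flies: 3/14 = 0.2143 J/s.
0.2143 < 0.2642, so adding small flies would lower the average — exclude it.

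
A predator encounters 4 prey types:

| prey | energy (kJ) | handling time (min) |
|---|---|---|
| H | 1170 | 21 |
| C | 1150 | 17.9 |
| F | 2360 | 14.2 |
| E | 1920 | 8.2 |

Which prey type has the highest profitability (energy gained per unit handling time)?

E

Profitability E/h (kJ/min): H = 1170/21 = 55.7, C = 1150/17.9 = 64.2, F = 2360/14.2 = 166, E = 1920/8.2 = 234.
Ranked: E > F > C > H.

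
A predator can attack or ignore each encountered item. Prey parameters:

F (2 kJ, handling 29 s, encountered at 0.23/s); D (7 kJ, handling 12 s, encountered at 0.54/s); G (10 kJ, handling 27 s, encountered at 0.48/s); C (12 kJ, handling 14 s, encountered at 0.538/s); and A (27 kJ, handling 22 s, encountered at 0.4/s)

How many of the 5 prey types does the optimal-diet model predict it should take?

1

Profitabilities (E/h, kJ/s): A 1.23, C 0.857, D 0.583, G 0.37, F 0.069. Add prey in this order while the next type's profitability exceeds the intake rate on those already taken.
Rate on top 1: 1.102. C: 0.857 < 1.102 → exclude; stop.
Optimal diet: A — 1 of 5 types.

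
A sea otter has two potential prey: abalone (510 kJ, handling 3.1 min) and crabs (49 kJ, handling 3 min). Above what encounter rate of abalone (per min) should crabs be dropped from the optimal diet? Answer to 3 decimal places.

0.036 per min

Drop crabs once their profitability E₂/h₂ falls below the rate achievable on abalone alone: E₂/h₂ = λE₁/(1 + λh₁).
Solve for λ: λE₁h₂ = E₂(1 + λh₁) → λ(E₁h₂ − E₂h₁) = E₂ → λ = E₂/(E₁h₂ − E₂h₁).
λ = 49/(510×3 − 49×3.1) = 49/1378 = 0.03556 per min.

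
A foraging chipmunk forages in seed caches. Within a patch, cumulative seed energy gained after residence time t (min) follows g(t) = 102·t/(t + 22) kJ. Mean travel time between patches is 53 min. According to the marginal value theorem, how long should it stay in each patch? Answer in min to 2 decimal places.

34.15 min

Maximise g(t)/(T+t): set derivative to zero → g'(t)(T+t) = g(t).
g'(t) = 102·22/(t + 22)². Setting 102·22/(t+22)² = 102t/[(t+22)(53+t)] gives 22(53+t) = t(t+22), so t² = 22×53 = 1166.
t* = √1166 = 34.15 min.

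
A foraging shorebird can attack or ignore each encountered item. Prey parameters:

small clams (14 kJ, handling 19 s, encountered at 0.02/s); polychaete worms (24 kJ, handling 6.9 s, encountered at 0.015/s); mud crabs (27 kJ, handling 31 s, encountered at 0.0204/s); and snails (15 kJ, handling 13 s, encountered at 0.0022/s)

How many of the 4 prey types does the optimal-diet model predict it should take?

E/h in descending order: polychaete worms 3.48, snails 1.15, mud crabs 0.871, small clams 0.737 kJ/s. The optimal diet is the largest prefix of this list for which every included type satisfies E_i/h_i > R on the types above it.
Rate on top 1: 0.3262. snails: 1.15 > 0.3262 → include.
Rate on top 2: 0.3471. mud crabs: 0.871 > 0.3471 → include.
Rate on top 3: 0.5349. small clams: 0.737 > 0.5349 → include.
Optimal diet: polychaete worms, snails, mud crabs, small clams — 4 of 4 types.

4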